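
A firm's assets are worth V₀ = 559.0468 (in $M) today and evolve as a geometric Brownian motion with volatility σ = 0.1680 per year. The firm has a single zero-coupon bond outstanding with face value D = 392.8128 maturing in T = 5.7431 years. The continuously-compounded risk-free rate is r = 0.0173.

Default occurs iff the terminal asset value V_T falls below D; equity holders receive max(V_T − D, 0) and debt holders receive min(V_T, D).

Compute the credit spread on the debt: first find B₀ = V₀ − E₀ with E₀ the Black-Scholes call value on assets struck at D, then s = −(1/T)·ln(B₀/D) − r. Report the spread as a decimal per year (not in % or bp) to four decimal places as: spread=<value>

d₁ = [ln(V₀/D) + (r + σ²/2)T] / (σ√T)
   = [ln(559.0468/392.8128) + (0.0173 + 0.5·0.1680²)·5.7431] / (0.1680·√5.7431)
   = [0.352900 + 0.180402] / 0.402608 = 1.324619
d₂ = d₁ − σ√T = 1.324619 − 0.402608 = 0.922011
N(d₁) = 0.907351,  N(d₂) = 0.821739,  e^(−rT) = 0.905421
E₀ = V₀·N(d₁) − D·e^(−rT)·N(d₂)
   = 559.0468·0.907351 − 392.8128·0.905421·0.821739 = 214.991585
B₀ = V₀ − E₀ = 559.0468 − 214.991585 = 344.055215
spread = −(1/T)·ln(B₀/D) − r = −(1/5.7431)·ln(344.055215/392.8128) − 0.0173 = 0.00577656

spread=0.0058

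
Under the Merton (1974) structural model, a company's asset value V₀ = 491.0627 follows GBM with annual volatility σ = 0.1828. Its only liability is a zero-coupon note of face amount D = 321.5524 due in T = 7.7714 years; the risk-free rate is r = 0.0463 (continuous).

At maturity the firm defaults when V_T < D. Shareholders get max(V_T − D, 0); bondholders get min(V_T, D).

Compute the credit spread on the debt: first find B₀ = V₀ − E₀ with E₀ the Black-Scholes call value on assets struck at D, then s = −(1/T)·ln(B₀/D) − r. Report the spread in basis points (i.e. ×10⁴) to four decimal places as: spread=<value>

spread=25.7649

d₁ = [ln(V₀/D) + (r + σ²/2)T] / (σ√T)
   = [ln(491.0627/321.5524) + (0.0463 + 0.5·0.1828²)·7.7714] / (0.1828·√7.7714)
   = [0.423411 + 0.489660] / 0.509596 = 1.791756
d₂ = d₁ − σ√T = 1.791756 − 0.509596 = 1.282160
N(d₁) = 0.963414,  N(d₂) = 0.900107,  e^(−rT) = 0.697805
E₀ = V₀·N(d₁) − D·e^(−rT)·N(d₂)
   = 491.0627·0.963414 − 321.5524·0.697805·0.900107 = 271.129969
B₀ = V₀ − E₀ = 491.0627 − 271.129969 = 219.932731
spread = −(1/T)·ln(B₀/D) − r = −(1/7.7714)·ln(219.932731/321.5524) − 0.0463 = 0.00257649
in basis points: 0.00257649 × 10⁴ = 25.7649 bp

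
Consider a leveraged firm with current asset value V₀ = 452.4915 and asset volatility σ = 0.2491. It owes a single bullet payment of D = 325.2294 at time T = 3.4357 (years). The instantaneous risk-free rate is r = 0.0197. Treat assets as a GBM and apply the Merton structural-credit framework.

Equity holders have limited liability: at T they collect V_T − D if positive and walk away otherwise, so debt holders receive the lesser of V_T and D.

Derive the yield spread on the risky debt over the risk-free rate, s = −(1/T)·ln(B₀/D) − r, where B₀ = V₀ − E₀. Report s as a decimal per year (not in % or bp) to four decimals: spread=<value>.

spread=0.0179

d₁ = [ln(V₀/D) + (r + σ²/2)T] / (σ√T)
   = [ln(452.4915/325.2294) + (0.0197 + 0.5·0.2491²)·3.4357] / (0.2491·√3.4357)
   = [0.330238 + 0.174277] / 0.461723 = 1.092680
d₂ = d₁ − σ√T = 1.092680 − 0.461723 = 0.630958
N(d₁) = 0.862733,  N(d₂) = 0.735966,  e^(−rT) = 0.934556
E₀ = V₀·N(d₁) − D·e^(−rT)·N(d₂)
   = 452.4915·0.862733 − 325.2294·0.934556·0.735966 = 166.686008
B₀ = V₀ − E₀ = 452.4915 − 166.686008 = 285.805492
spread = −(1/T)·ln(B₀/D) − r = −(1/3.4357)·ln(285.805492/325.2294) − 0.0197 = 0.01791076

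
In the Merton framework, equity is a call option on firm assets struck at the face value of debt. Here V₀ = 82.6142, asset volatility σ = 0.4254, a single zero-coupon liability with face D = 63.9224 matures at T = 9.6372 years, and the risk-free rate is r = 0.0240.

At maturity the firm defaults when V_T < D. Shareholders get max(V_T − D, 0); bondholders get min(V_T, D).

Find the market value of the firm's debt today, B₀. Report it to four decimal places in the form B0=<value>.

d₁ = [ln(V₀/D) + (r + σ²/2)T] / (σ√T)
   = [ln(82.6142/63.9224) + (0.0240 + 0.5·0.4254²)·9.6372] / (0.4254·√9.6372)
   = [0.256512 + 1.103292] / 1.320605 = 1.029682
d₂ = d₁ − σ√T = 1.029682 − 1.320605 = -0.290923
N(d₁) = 0.848420,  N(d₂) = 0.385555,  e^(−rT) = 0.793507
E₀ = V₀·N(d₁) − D·e^(−rT)·N(d₂)
   = 82.6142·0.848420 − 63.9224·0.793507·0.385555 = 50.535103
B₀ = V₀ − E₀ = 82.6142 − 50.535103 = 32.079097

B0=32.0791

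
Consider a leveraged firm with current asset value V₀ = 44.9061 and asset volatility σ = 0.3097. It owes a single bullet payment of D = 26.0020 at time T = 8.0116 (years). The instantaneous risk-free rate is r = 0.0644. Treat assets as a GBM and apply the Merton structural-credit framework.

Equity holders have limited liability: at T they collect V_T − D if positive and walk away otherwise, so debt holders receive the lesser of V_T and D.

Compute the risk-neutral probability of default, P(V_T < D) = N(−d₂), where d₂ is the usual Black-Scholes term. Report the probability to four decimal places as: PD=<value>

d₁ = [ln(V₀/D) + (r + σ²/2)T] / (σ√T)
   = [ln(44.9061/26.0020) + (0.0644 + 0.5·0.3097²)·8.0116] / (0.3097·√8.0116)
   = [0.546400 + 0.900160] / 0.876599 = 1.650196
d₂ = d₁ − σ√T = 1.650196 − 0.876599 = 0.773597
risk-neutral PD = N(−d₂) = N(-0.773597) = 0.219584

PD=0.2196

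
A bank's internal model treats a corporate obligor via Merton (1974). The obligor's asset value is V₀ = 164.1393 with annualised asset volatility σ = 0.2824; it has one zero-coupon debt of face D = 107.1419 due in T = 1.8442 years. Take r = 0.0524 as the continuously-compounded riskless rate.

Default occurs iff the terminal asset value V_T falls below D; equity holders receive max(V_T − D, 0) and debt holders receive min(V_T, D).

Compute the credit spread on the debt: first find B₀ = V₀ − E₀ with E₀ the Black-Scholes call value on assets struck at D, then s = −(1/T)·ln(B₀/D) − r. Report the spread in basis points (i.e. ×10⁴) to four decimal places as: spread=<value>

d₁ = [ln(V₀/D) + (r + σ²/2)T] / (σ√T)
   = [ln(164.1393/107.1419) + (0.0524 + 0.5·0.2824²)·1.8442] / (0.2824·√1.8442)
   = [0.426561 + 0.170173] / 0.383503 = 1.556011
d₂ = d₁ − σ√T = 1.556011 − 0.383503 = 1.172508
N(d₁) = 0.940147,  N(d₂) = 0.879503,  e^(−rT) = 0.907886
E₀ = V₀·N(d₁) − D·e^(−rT)·N(d₂)
   = 164.1393·0.940147 − 107.1419·0.907886·0.879503 = 68.763468
B₀ = V₀ − E₀ = 164.1393 − 68.763468 = 95.375832
spread = −(1/T)·ln(B₀/D) − r = −(1/1.8442)·ln(95.375832/107.1419) − 0.0524 = 0.01067825
in basis points: 0.01067825 × 10⁴ = 106.7825 bp

spread=106.7825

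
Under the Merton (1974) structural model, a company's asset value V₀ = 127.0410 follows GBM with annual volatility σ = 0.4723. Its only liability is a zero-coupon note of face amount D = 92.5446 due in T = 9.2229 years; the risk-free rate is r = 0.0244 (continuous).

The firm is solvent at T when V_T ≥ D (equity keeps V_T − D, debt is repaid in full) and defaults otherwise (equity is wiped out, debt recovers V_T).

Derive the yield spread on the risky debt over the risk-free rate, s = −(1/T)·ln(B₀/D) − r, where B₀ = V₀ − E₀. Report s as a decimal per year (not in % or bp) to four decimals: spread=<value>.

d₁ = [ln(V₀/D) + (r + σ²/2)T] / (σ√T)
   = [ln(127.0410/92.5446) + (0.0244 + 0.5·0.4723²)·9.2229] / (0.4723·√9.2229)
   = [0.316819 + 1.253702] / 1.434339 = 1.094945
d₂ = d₁ − σ√T = 1.094945 − 1.434339 = -0.339394
N(d₁) = 0.863230,  N(d₂) = 0.367157,  e^(−rT) = 0.798485
E₀ = V₀·N(d₁) − D·e^(−rT)·N(d₂)
   = 127.0410·0.863230 − 92.5446·0.798485·0.367157 = 82.534335
B₀ = V₀ − E₀ = 127.0410 − 82.534335 = 44.506665
spread = −(1/T)·ln(B₀/D) − r = −(1/9.2229)·ln(44.506665/92.5446) − 0.0244 = 0.05497327

spread=0.0550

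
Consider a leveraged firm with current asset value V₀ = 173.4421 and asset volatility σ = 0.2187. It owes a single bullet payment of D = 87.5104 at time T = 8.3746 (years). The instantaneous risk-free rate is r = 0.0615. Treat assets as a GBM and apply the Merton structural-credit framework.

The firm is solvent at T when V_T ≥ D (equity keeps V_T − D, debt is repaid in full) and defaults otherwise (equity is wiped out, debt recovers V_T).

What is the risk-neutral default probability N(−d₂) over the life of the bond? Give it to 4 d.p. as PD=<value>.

PD=0.0573

d₁ = [ln(V₀/D) + (r + σ²/2)T] / (σ√T)
   = [ln(173.4421/87.5104) + (0.0615 + 0.5·0.2187²)·8.3746] / (0.2187·√8.3746)
   = [0.684086 + 0.715315] / 0.632894 = 2.211116
d₂ = d₁ − σ√T = 2.211116 − 0.632894 = 1.578222
risk-neutral PD = N(−d₂) = N(-1.578222) = 0.057257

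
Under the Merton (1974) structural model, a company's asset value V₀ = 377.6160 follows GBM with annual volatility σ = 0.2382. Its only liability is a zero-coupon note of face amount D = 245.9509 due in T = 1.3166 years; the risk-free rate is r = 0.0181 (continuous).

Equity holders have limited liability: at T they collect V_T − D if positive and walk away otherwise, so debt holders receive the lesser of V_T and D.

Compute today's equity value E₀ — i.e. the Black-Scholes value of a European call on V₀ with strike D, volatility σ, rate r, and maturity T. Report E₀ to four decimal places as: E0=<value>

E0=139.1202

d₁ = [ln(V₀/D) + (r + σ²/2)T] / (σ√T)
   = [ln(377.6160/245.9509) + (0.0181 + 0.5·0.2382²)·1.3166] / (0.2382·√1.3166)
   = [0.428746 + 0.061182] / 0.273318 = 1.792517
d₂ = d₁ − σ√T = 1.792517 − 0.273318 = 1.519199
N(d₁) = 0.963475,  N(d₂) = 0.935644,  e^(−rT) = 0.976451
E₀ = V₀·N(d₁) − D·e^(−rT)·N(d₂)
   = 377.6160·0.963475 − 245.9509·0.976451·0.935644 = 139.120213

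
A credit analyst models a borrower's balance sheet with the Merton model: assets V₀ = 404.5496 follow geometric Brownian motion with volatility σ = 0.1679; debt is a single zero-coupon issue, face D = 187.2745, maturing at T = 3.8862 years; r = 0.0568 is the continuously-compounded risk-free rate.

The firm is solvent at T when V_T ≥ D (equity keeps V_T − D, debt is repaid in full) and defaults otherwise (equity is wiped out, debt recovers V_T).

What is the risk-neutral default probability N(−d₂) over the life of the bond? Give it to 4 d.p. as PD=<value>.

d₁ = [ln(V₀/D) + (r + σ²/2)T] / (σ√T)
   = [ln(404.5496/187.2745) + (0.0568 + 0.5·0.1679²)·3.8862] / (0.1679·√3.8862)
   = [0.770199 + 0.275513] / 0.330989 = 3.159357
d₂ = d₁ − σ√T = 3.159357 − 0.330989 = 2.828369
risk-neutral PD = N(−d₂) = N(-2.828369) = 0.002339

PD=0.0023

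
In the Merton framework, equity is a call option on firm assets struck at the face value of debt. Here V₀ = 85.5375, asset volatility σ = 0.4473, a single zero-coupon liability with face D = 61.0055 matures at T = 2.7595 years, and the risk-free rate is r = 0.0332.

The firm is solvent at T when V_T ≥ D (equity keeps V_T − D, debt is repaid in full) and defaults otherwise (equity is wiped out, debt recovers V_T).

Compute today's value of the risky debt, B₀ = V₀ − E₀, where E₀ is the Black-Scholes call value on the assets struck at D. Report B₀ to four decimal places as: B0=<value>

d₁ = [ln(V₀/D) + (r + σ²/2)T] / (σ√T)
   = [ln(85.5375/61.0055) + (0.0332 + 0.5·0.4473²)·2.7595] / (0.4473·√2.7595)
   = [0.337991 + 0.367672] / 0.743043 = 0.949693
d₂ = d₁ − σ√T = 0.949693 − 0.743043 = 0.206650
N(d₁) = 0.828866,  N(d₂) = 0.581858,  e^(−rT) = 0.912456
E₀ = V₀·N(d₁) − D·e^(−rT)·N(d₂)
   = 85.5375·0.828866 − 61.0055·0.912456·0.581858 = 38.510068
B₀ = V₀ − E₀ = 85.5375 − 38.510068 = 47.027432

B0=47.0274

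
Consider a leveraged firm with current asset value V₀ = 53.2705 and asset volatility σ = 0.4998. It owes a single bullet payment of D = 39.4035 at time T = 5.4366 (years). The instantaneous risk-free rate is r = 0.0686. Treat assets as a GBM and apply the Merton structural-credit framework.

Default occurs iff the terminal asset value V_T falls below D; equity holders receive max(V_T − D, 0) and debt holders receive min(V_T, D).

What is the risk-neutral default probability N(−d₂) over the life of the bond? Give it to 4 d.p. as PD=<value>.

PD=0.5016

d₁ = [ln(V₀/D) + (r + σ²/2)T] / (σ√T)
   = [ln(53.2705/39.4035) + (0.0686 + 0.5·0.4998²)·5.4366] / (0.4998·√5.4366)
   = [0.301528 + 1.051982] / 1.165360 = 1.161453
d₂ = d₁ − σ√T = 1.161453 − 1.165360 = -0.003907
risk-neutral PD = N(−d₂) = N(0.003907) = 0.501559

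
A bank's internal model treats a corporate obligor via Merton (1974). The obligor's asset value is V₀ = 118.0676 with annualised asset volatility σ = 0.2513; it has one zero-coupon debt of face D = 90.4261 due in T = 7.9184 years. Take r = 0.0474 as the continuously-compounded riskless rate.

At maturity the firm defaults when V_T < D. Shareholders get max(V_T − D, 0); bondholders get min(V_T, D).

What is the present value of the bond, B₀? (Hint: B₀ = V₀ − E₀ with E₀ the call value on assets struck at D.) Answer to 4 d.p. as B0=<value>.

d₁ = [ln(V₀/D) + (r + σ²/2)T] / (σ√T)
   = [ln(118.0676/90.4261) + (0.0474 + 0.5·0.2513²)·7.9184] / (0.2513·√7.9184)
   = [0.266724 + 0.625362] / 0.707149 = 1.261525
d₂ = d₁ − σ√T = 1.261525 − 0.707149 = 0.554376
N(d₁) = 0.896440,  N(d₂) = 0.710339,  e^(−rT) = 0.687061
E₀ = V₀·N(d₁) − D·e^(−rT)·N(d₂)
   = 118.0676·0.896440 − 90.4261·0.687061·0.710339 = 61.708411
B₀ = V₀ − E₀ = 118.0676 − 61.708411 = 56.359189

B0=56.3592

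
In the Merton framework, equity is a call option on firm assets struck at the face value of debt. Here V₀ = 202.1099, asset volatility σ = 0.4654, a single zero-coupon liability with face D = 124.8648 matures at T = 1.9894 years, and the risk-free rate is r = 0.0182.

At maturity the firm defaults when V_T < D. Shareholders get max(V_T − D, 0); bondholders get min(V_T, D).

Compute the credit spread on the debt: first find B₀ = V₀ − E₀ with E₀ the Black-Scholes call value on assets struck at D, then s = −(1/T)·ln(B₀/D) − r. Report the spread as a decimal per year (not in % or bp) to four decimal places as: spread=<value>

spread=0.0535

d₁ = [ln(V₀/D) + (r + σ²/2)T] / (σ√T)
   = [ln(202.1099/124.8648) + (0.0182 + 0.5·0.4654²)·1.9894] / (0.4654·√1.9894)
   = [0.481580 + 0.251656] / 0.656429 = 1.117009
d₂ = d₁ − σ√T = 1.117009 − 0.656429 = 0.460580
N(d₁) = 0.868005,  N(d₂) = 0.677450,  e^(−rT) = 0.964441
E₀ = V₀·N(d₁) − D·e^(−rT)·N(d₂)
   = 202.1099·0.868005 − 124.8648·0.964441·0.677450 = 93.850635
B₀ = V₀ − E₀ = 202.1099 − 93.850635 = 108.259265
spread = −(1/T)·ln(B₀/D) − r = −(1/1.9894)·ln(108.259265/124.8648) − 0.0182 = 0.05353148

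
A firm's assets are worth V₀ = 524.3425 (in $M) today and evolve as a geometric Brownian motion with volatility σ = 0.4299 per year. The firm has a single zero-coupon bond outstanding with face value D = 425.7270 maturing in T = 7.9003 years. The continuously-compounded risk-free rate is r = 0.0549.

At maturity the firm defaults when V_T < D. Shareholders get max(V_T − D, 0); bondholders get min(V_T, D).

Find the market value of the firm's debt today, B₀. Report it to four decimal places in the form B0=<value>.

d₁ = [ln(V₀/D) + (r + σ²/2)T] / (σ√T)
   = [ln(524.3425/425.7270) + (0.0549 + 0.5·0.4299²)·7.9003] / (0.4299·√7.9003)
   = [0.208347 + 1.163770] / 1.208340 = 1.135538
d₂ = d₁ − σ√T = 1.135538 − 1.208340 = -0.072802
N(d₁) = 0.871925,  N(d₂) = 0.470982,  e^(−rT) = 0.648090
E₀ = V₀·N(d₁) − D·e^(−rT)·N(d₂)
   = 524.3425·0.871925 − 425.7270·0.648090·0.470982 = 327.239146
B₀ = V₀ − E₀ = 524.3425 − 327.239146 = 197.103354

B0=197.1034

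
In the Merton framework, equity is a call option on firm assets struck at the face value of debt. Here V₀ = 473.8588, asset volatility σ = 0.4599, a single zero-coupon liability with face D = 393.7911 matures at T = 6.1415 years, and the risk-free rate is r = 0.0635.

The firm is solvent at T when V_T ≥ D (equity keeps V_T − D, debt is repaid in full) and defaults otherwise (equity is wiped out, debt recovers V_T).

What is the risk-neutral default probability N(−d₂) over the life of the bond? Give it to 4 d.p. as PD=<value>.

d₁ = [ln(V₀/D) + (r + σ²/2)T] / (σ√T)
   = [ln(473.8588/393.7911) + (0.0635 + 0.5·0.4599²)·6.1415] / (0.4599·√6.1415)
   = [0.185089 + 1.039473] / 1.139726 = 1.074435
d₂ = d₁ − σ√T = 1.074435 − 1.139726 = -0.065291
risk-neutral PD = N(−d₂) = N(0.065291) = 0.526029

PD=0.5260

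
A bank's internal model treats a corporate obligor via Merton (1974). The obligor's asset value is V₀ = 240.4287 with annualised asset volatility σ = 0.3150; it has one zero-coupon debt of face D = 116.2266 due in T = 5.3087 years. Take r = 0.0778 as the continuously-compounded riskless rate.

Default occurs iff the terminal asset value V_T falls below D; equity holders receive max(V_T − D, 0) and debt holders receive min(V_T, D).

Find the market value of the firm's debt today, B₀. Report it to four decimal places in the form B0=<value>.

d₁ = [ln(V₀/D) + (r + σ²/2)T] / (σ√T)
   = [ln(240.4287/116.2266) + (0.0778 + 0.5·0.3150²)·5.3087] / (0.3150·√5.3087)
   = [0.726882 + 0.676395] / 0.725779 = 1.933475
d₂ = d₁ − σ√T = 1.933475 − 0.725779 = 1.207696
N(d₁) = 0.973411,  N(d₂) = 0.886418,  e^(−rT) = 0.661651
E₀ = V₀·N(d₁) − D·e^(−rT)·N(d₂)
   = 240.4287·0.973411 − 116.2266·0.661651·0.886418 = 165.869151
B₀ = V₀ − E₀ = 240.4287 − 165.869151 = 74.559549

B0=74.5595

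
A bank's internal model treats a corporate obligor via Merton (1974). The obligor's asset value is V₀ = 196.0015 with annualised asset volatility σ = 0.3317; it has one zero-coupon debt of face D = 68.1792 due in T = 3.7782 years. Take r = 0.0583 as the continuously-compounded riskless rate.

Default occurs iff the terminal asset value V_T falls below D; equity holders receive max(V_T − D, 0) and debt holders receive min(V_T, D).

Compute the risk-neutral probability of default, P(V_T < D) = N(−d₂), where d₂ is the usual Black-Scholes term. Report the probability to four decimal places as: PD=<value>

PD=0.0488

d₁ = [ln(V₀/D) + (r + σ²/2)T] / (σ√T)
   = [ln(196.0015/68.1792) + (0.0583 + 0.5·0.3317²)·3.7782] / (0.3317·√3.7782)
   = [1.055983 + 0.428117] / 0.644745 = 2.301840
d₂ = d₁ − σ√T = 2.301840 − 0.644745 = 1.657095
risk-neutral PD = N(−d₂) = N(-1.657095) = 0.048750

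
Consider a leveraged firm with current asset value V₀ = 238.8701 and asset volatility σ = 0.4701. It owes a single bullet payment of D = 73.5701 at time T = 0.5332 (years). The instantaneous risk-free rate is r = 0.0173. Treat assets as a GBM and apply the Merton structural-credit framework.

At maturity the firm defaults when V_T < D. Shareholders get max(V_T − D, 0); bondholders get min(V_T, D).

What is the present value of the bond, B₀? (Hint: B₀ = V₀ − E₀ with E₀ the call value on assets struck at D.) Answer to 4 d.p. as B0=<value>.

d₁ = [ln(V₀/D) + (r + σ²/2)T] / (σ√T)
   = [ln(238.8701/73.5701) + (0.0173 + 0.5·0.4701²)·0.5332] / (0.4701·√0.5332)
   = [1.177681 + 0.068141] / 0.343270 = 3.629283
d₂ = d₁ − σ√T = 3.629283 − 0.343270 = 3.286014
N(d₁) = 0.999858,  N(d₂) = 0.999492,  e^(−rT) = 0.990818
E₀ = V₀·N(d₁) − D·e^(−rT)·N(d₂)
   = 238.8701·0.999858 − 73.5701·0.990818·0.999492 = 165.978608
B₀ = V₀ − E₀ = 238.8701 − 165.978608 = 72.891492

B0=72.8915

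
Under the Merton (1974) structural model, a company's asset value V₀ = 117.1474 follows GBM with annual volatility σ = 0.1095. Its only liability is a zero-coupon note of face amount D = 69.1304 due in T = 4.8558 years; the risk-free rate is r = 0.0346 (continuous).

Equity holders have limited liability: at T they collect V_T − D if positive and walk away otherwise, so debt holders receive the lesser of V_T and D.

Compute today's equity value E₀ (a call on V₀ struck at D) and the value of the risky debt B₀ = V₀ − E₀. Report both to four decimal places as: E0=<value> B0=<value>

E0=58.7198 B0=58.4276

d₁ = [ln(V₀/D) + (r + σ²/2)T] / (σ√T)
   = [ln(117.1474/69.1304) + (0.0346 + 0.5·0.1095²)·4.8558] / (0.1095·√4.8558)
   = [0.527438 + 0.197122] / 0.241293 = 3.002825
d₂ = d₁ − σ√T = 3.002825 − 0.241293 = 2.761532
N(d₁) = 0.998663,  N(d₂) = 0.997123,  e^(−rT) = 0.845345
E₀ = V₀·N(d₁) − D·e^(−rT)·N(d₂)
   = 117.1474·0.998663 − 69.1304·0.845345·0.997123 = 58.719801
B₀ = V₀ − E₀ = 117.1474 − 58.719801 = 58.427599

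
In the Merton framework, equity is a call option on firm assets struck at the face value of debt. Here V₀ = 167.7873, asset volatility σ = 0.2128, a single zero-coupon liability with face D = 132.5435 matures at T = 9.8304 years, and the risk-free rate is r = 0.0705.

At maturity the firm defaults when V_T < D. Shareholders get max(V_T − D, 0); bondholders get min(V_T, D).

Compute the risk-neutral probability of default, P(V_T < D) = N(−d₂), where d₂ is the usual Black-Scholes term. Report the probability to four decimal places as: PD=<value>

PD=0.1449

d₁ = [ln(V₀/D) + (r + σ²/2)T] / (σ√T)
   = [ln(167.7873/132.5435) + (0.0705 + 0.5·0.2128²)·9.8304] / (0.2128·√9.8304)
   = [0.235786 + 0.915622] / 0.667202 = 1.725728
d₂ = d₁ − σ√T = 1.725728 − 0.667202 = 1.058526
risk-neutral PD = N(−d₂) = N(-1.058526) = 0.144908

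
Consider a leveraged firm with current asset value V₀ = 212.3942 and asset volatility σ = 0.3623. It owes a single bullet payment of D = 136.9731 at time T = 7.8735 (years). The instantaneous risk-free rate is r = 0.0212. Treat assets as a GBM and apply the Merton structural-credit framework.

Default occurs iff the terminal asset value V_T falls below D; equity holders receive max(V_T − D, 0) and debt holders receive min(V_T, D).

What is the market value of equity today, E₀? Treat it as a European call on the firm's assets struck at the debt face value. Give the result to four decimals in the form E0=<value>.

d₁ = [ln(V₀/D) + (r + σ²/2)T] / (σ√T)
   = [ln(212.3942/136.9731) + (0.0212 + 0.5·0.3623²)·7.8735] / (0.3623·√7.8735)
   = [0.438659 + 0.683661] / 1.016605 = 1.103989
d₂ = d₁ − σ√T = 1.103989 − 1.016605 = 0.087384
N(d₁) = 0.865201,  N(d₂) = 0.534817,  e^(−rT) = 0.846269
E₀ = V₀·N(d₁) − D·e^(−rT)·N(d₂)
   = 212.3942·0.865201 − 136.9731·0.846269·0.534817 = 121.769819

E0=121.7698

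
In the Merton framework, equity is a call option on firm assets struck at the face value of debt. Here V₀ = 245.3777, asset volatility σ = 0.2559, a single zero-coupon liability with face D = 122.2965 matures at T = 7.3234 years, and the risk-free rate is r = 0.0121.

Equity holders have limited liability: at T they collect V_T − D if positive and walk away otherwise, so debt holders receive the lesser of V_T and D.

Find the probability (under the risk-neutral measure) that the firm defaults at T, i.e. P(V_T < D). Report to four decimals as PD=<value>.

d₁ = [ln(V₀/D) + (r + σ²/2)T] / (σ√T)
   = [ln(245.3777/122.2965) + (0.0121 + 0.5·0.2559²)·7.3234] / (0.2559·√7.3234)
   = [0.696350 + 0.328399] / 0.692511 = 1.479759
d₂ = d₁ − σ√T = 1.479759 − 0.692511 = 0.787248
risk-neutral PD = N(−d₂) = N(-0.787248) = 0.215568

PD=0.2156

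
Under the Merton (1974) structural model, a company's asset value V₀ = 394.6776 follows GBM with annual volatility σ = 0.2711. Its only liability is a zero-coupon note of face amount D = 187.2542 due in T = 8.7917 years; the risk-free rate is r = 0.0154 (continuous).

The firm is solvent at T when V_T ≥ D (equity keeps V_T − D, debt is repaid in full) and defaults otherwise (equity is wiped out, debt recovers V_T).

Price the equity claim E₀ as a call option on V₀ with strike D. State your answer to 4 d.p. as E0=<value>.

E0=244.5350

d₁ = [ln(V₀/D) + (r + σ²/2)T] / (σ√T)
   = [ln(394.6776/187.2542) + (0.0154 + 0.5·0.2711²)·8.7917] / (0.2711·√8.7917)
   = [0.745602 + 0.458466] / 0.803833 = 1.497908
d₂ = d₁ − σ√T = 1.497908 − 0.803833 = 0.694075
N(d₁) = 0.932921,  N(d₂) = 0.756182,  e^(−rT) = 0.873373
E₀ = V₀·N(d₁) − D·e^(−rT)·N(d₂)
   = 394.6776·0.932921 − 187.2542·0.873373·0.756182 = 244.534992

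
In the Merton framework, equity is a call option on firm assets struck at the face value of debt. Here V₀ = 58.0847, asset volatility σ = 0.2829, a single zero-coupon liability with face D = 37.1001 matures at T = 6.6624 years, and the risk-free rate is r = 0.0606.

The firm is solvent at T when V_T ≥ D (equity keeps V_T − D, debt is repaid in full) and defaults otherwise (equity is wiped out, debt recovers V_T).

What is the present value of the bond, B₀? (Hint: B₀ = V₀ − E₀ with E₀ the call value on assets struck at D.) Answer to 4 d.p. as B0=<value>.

B0=23.1854

d₁ = [ln(V₀/D) + (r + σ²/2)T] / (σ√T)
   = [ln(58.0847/37.1001) + (0.0606 + 0.5·0.2829²)·6.6624] / (0.2829·√6.6624)
   = [0.448283 + 0.670345] / 0.730211 = 1.531925
d₂ = d₁ − σ√T = 1.531925 − 0.730211 = 0.801714
N(d₁) = 0.937229,  N(d₂) = 0.788641,  e^(−rT) = 0.667817
E₀ = V₀·N(d₁) − D·e^(−rT)·N(d₂)
   = 58.0847·0.937229 − 37.1001·0.667817·0.788641 = 34.899276
B₀ = V₀ − E₀ = 58.0847 − 34.899276 = 23.185424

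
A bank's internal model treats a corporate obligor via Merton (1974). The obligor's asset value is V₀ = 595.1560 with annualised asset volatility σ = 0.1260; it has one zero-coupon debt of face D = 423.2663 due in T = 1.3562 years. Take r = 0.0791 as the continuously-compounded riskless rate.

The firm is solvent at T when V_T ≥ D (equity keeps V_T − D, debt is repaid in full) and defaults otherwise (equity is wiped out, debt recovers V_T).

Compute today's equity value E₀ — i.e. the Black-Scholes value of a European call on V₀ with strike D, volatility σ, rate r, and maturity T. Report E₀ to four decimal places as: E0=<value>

E0=214.9671

d₁ = [ln(V₀/D) + (r + σ²/2)T] / (σ√T)
   = [ln(595.1560/423.2663) + (0.0791 + 0.5·0.1260²)·1.3562] / (0.1260·√1.3562)
   = [0.340822 + 0.118041] / 0.146735 = 3.127163
d₂ = d₁ − σ√T = 3.127163 − 0.146735 = 2.980429
N(d₁) = 0.999117,  N(d₂) = 0.998561,  e^(−rT) = 0.898278
E₀ = V₀·N(d₁) − D·e^(−rT)·N(d₂)
   = 595.1560·0.999117 − 423.2663·0.898278·0.998561 = 214.967074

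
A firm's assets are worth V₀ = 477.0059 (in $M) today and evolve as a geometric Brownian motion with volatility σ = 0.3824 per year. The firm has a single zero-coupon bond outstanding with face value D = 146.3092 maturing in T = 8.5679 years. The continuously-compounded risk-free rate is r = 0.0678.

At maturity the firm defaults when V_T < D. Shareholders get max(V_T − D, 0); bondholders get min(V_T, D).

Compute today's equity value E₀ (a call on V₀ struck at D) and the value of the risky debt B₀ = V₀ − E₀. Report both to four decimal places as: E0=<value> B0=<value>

E0=400.0250 B0=76.9809

d₁ = [ln(V₀/D) + (r + σ²/2)T] / (σ√T)
   = [ln(477.0059/146.3092) + (0.0678 + 0.5·0.3824²)·8.5679] / (0.3824·√8.5679)
   = [1.181807 + 1.207345] / 1.119322 = 2.134463
d₂ = d₁ − σ√T = 2.134463 − 1.119322 = 1.015141
N(d₁) = 0.983598,  N(d₂) = 0.844981,  e^(−rT) = 0.559393
E₀ = V₀·N(d₁) − D·e^(−rT)·N(d₂)
   = 477.0059·0.983598 − 146.3092·0.559393·0.844981 = 400.024990
B₀ = V₀ − E₀ = 477.0059 − 400.024990 = 76.980910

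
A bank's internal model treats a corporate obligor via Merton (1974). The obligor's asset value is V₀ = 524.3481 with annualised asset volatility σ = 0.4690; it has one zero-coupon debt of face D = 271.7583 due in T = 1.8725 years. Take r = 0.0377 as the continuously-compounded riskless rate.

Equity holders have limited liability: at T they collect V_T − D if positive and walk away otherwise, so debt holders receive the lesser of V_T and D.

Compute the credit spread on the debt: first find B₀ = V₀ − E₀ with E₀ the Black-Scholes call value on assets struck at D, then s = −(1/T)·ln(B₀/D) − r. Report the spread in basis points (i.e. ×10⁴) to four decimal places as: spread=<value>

d₁ = [ln(V₀/D) + (r + σ²/2)T] / (σ√T)
   = [ln(524.3481/271.7583) + (0.0377 + 0.5·0.4690²)·1.8725] / (0.4690·√1.8725)
   = [0.657243 + 0.276532] / 0.641776 = 1.454984
d₂ = d₁ − σ√T = 1.454984 − 0.641776 = 0.813208
N(d₁) = 0.927163,  N(d₂) = 0.791950,  e^(−rT) = 0.931841
E₀ = V₀·N(d₁) − D·e^(−rT)·N(d₂)
   = 524.3481·0.927163 − 271.7583·0.931841·0.791950 = 285.606278
B₀ = V₀ − E₀ = 524.3481 − 285.606278 = 238.741822
spread = −(1/T)·ln(B₀/D) − r = −(1/1.8725)·ln(238.741822/271.7583) − 0.0377 = 0.03147508
in basis points: 0.03147508 × 10⁴ = 314.7508 bp

spread=314.7508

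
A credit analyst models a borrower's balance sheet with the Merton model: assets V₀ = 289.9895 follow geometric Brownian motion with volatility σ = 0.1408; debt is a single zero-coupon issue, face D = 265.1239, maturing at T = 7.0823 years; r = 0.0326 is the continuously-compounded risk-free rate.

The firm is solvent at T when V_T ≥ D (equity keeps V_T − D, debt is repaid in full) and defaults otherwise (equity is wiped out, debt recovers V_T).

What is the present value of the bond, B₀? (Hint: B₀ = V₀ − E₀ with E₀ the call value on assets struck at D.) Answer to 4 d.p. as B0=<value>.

B0=200.4887

d₁ = [ln(V₀/D) + (r + σ²/2)T] / (σ√T)
   = [ln(289.9895/265.1239) + (0.0326 + 0.5·0.1408²)·7.0823] / (0.1408·√7.0823)
   = [0.089647 + 0.301085] / 0.374705 = 1.042773
d₂ = d₁ − σ√T = 1.042773 − 0.374705 = 0.668067
N(d₁) = 0.851473,  N(d₂) = 0.747955,  e^(−rT) = 0.793832
E₀ = V₀·N(d₁) − D·e^(−rT)·N(d₂)
   = 289.9895·0.851473 − 265.1239·0.793832·0.747955 = 89.500801
B₀ = V₀ − E₀ = 289.9895 − 89.500801 = 200.488699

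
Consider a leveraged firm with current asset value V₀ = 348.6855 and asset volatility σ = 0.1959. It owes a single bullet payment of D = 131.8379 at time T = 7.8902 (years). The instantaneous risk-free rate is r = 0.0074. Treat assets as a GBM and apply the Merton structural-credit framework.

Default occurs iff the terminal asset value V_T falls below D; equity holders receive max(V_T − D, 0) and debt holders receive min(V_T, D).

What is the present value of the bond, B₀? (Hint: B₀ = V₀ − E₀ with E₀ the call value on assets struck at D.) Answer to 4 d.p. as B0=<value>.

d₁ = [ln(V₀/D) + (r + σ²/2)T] / (σ√T)
   = [ln(348.6855/131.8379) + (0.0074 + 0.5·0.1959²)·7.8902] / (0.1959·√7.8902)
   = [0.972597 + 0.209788] / 0.550273 = 2.148723
d₂ = d₁ − σ√T = 2.148723 − 0.550273 = 1.598450
N(d₁) = 0.984172,  N(d₂) = 0.945029,  e^(−rT) = 0.943284
E₀ = V₀·N(d₁) − D·e^(−rT)·N(d₂)
   = 348.6855·0.984172 − 131.8379·0.943284·0.945029 = 225.642098
B₀ = V₀ − E₀ = 348.6855 − 225.642098 = 123.043402

B0=123.0434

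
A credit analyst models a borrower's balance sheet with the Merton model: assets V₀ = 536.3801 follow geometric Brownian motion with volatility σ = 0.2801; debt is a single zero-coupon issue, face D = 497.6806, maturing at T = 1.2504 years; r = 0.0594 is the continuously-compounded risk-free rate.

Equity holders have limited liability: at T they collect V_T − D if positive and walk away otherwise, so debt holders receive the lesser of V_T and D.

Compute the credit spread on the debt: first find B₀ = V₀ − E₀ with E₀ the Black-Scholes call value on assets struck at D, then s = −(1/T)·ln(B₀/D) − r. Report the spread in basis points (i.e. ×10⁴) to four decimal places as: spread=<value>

d₁ = [ln(V₀/D) + (r + σ²/2)T] / (σ√T)
   = [ln(536.3801/497.6806) + (0.0594 + 0.5·0.2801²)·1.2504] / (0.2801·√1.2504)
   = [0.074885 + 0.123324] / 0.313211 = 0.632828
d₂ = d₁ − σ√T = 0.632828 − 0.313211 = 0.319617
N(d₁) = 0.736577,  N(d₂) = 0.625371,  e^(−rT) = 0.928417
E₀ = V₀·N(d₁) − D·e^(−rT)·N(d₂)
   = 536.3801·0.736577 − 497.6806·0.928417·0.625371 = 106.129453
B₀ = V₀ − E₀ = 536.3801 − 106.129453 = 430.250647
spread = −(1/T)·ln(B₀/D) − r = −(1/1.2504)·ln(430.250647/497.6806) − 0.0594 = 0.05703519
in basis points: 0.05703519 × 10⁴ = 570.3519 bp

spread=570.3519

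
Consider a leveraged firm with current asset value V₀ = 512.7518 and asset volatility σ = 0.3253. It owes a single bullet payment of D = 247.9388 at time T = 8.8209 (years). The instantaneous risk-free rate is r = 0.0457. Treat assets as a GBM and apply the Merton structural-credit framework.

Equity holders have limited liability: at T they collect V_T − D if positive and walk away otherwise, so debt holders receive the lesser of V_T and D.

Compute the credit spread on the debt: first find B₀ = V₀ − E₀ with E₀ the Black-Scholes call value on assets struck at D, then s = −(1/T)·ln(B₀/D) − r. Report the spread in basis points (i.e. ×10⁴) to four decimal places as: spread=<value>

spread=111.8219

d₁ = [ln(V₀/D) + (r + σ²/2)T] / (σ√T)
   = [ln(512.7518/247.9388) + (0.0457 + 0.5·0.3253²)·8.8209] / (0.3253·√8.8209)
   = [0.726610 + 0.869829] / 0.966141 = 1.652388
d₂ = d₁ − σ√T = 1.652388 − 0.966141 = 0.686247
N(d₁) = 0.950772,  N(d₂) = 0.753721,  e^(−rT) = 0.668235
E₀ = V₀·N(d₁) − D·e^(−rT)·N(d₂)
   = 512.7518·0.950772 − 247.9388·0.668235·0.753721 = 362.632566
B₀ = V₀ − E₀ = 512.7518 − 362.632566 = 150.119234
spread = −(1/T)·ln(B₀/D) − r = −(1/8.8209)·ln(150.119234/247.9388) − 0.0457 = 0.01118219
in basis points: 0.01118219 × 10⁴ = 111.8219 bp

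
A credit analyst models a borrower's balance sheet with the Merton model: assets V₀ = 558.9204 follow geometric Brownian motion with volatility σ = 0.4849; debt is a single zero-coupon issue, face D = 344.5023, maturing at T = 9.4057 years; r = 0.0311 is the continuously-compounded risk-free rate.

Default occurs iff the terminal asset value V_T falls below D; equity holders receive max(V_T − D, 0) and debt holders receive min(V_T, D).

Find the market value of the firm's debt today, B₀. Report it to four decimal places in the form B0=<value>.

B0=163.4983

d₁ = [ln(V₀/D) + (r + σ²/2)T] / (σ√T)
   = [ln(558.9204/344.5023) + (0.0311 + 0.5·0.4849²)·9.4057] / (0.4849·√9.4057)
   = [0.483906 + 1.398289] / 1.487126 = 1.265660
d₂ = d₁ − σ√T = 1.265660 − 1.487126 = -0.221466
N(d₁) = 0.897183,  N(d₂) = 0.412365,  e^(−rT) = 0.746382
E₀ = V₀·N(d₁) − D·e^(−rT)·N(d₂)
   = 558.9204·0.897183 − 344.5023·0.746382·0.412365 = 395.422098
B₀ = V₀ − E₀ = 558.9204 − 395.422098 = 163.498302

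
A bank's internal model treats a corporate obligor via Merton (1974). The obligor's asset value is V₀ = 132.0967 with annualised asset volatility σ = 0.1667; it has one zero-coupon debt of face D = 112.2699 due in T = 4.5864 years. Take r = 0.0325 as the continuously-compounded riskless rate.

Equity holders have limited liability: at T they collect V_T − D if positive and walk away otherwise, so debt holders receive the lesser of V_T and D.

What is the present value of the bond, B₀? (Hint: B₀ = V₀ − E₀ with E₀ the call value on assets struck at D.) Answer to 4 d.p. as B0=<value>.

d₁ = [ln(V₀/D) + (r + σ²/2)T] / (σ√T)
   = [ln(132.0967/112.2699) + (0.0325 + 0.5·0.1667²)·4.5864] / (0.1667·√4.5864)
   = [0.162628 + 0.212783] / 0.357003 = 1.051566
d₂ = d₁ − σ√T = 1.051566 − 0.357003 = 0.694563
N(d₁) = 0.853501,  N(d₂) = 0.756335,  e^(−rT) = 0.861519
E₀ = V₀·N(d₁) − D·e^(−rT)·N(d₂)
   = 132.0967·0.853501 − 112.2699·0.861519·0.756335 = 39.589833
B₀ = V₀ − E₀ = 132.0967 − 39.589833 = 92.506867

B0=92.5069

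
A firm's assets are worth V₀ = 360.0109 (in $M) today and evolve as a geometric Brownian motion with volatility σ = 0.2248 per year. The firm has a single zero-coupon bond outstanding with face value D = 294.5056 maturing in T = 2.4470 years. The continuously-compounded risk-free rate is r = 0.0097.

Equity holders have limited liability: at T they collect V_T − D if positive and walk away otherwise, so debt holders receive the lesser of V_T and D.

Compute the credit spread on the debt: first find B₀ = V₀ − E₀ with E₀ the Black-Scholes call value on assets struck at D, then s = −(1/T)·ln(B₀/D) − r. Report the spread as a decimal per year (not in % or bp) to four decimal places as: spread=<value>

d₁ = [ln(V₀/D) + (r + σ²/2)T] / (σ√T)
   = [ln(360.0109/294.5056) + (0.0097 + 0.5·0.2248²)·2.4470] / (0.2248·√2.4470)
   = [0.200836 + 0.085566] / 0.351652 = 0.814446
d₂ = d₁ − σ√T = 0.814446 − 0.351652 = 0.462794
N(d₁) = 0.792305,  N(d₂) = 0.678244,  e^(−rT) = 0.976544
E₀ = V₀·N(d₁) − D·e^(−rT)·N(d₂)
   = 360.0109·0.792305 − 294.5056·0.976544·0.678244 = 90.177233
B₀ = V₀ − E₀ = 360.0109 − 90.177233 = 269.833667
spread = −(1/T)·ln(B₀/D) − r = −(1/2.4470)·ln(269.833667/294.5056) − 0.0097 = 0.02605492

spread=0.0261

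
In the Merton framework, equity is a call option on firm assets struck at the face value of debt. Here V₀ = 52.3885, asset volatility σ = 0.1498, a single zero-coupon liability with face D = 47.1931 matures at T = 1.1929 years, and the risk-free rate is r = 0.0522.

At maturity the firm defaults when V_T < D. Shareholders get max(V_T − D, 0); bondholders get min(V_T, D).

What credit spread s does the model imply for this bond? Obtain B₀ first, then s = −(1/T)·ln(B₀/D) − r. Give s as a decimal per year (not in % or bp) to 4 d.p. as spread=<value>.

d₁ = [ln(V₀/D) + (r + σ²/2)T] / (σ√T)
   = [ln(52.3885/47.1931) + (0.0522 + 0.5·0.1498²)·1.1929] / (0.1498·√1.1929)
   = [0.104439 + 0.075654] / 0.163612 = 1.100736
d₂ = d₁ − σ√T = 1.100736 − 0.163612 = 0.937125
N(d₁) = 0.864494,  N(d₂) = 0.825653,  e^(−rT) = 0.939630
E₀ = V₀·N(d₁) − D·e^(−rT)·N(d₂)
   = 52.3885·0.864494 − 47.1931·0.939630·0.825653 = 8.676777
B₀ = V₀ − E₀ = 52.3885 − 8.676777 = 43.711723
spread = −(1/T)·ln(B₀/D) − r = −(1/1.1929)·ln(43.711723/47.1931) − 0.0522 = 0.01203956

spread=0.0120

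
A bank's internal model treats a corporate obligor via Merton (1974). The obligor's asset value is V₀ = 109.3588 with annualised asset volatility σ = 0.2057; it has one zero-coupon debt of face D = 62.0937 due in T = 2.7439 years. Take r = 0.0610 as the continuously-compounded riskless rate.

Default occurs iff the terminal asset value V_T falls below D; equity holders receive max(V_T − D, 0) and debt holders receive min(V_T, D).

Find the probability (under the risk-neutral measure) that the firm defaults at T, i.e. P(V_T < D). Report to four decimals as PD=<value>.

d₁ = [ln(V₀/D) + (r + σ²/2)T] / (σ√T)
   = [ln(109.3588/62.0937) + (0.0610 + 0.5·0.2057²)·2.7439] / (0.2057·√2.7439)
   = [0.565990 + 0.225429] / 0.340736 = 2.322671
d₂ = d₁ − σ√T = 2.322671 − 0.340736 = 1.981934
risk-neutral PD = N(−d₂) = N(-1.981934) = 0.023743

PD=0.0237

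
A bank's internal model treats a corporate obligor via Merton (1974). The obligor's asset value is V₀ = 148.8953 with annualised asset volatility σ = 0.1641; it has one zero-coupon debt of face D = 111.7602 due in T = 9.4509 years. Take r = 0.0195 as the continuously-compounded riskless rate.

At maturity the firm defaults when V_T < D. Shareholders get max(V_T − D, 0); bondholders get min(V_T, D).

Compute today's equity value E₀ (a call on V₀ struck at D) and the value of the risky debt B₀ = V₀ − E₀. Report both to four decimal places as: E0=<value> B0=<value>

d₁ = [ln(V₀/D) + (r + σ²/2)T] / (σ√T)
   = [ln(148.8953/111.7602) + (0.0195 + 0.5·0.1641²)·9.4509] / (0.1641·√9.4509)
   = [0.286888 + 0.311543] / 0.504481 = 1.186230
d₂ = d₁ − σ√T = 1.186230 − 0.504481 = 0.681749
N(d₁) = 0.882234,  N(d₂) = 0.752301,  e^(−rT) = 0.831692
E₀ = V₀·N(d₁) − D·e^(−rT)·N(d₂)
   = 148.8953·0.882234 − 111.7602·0.831692·0.752301 = 61.434067
B₀ = V₀ − E₀ = 148.8953 − 61.434067 = 87.461233

E0=61.4341 B0=87.4612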